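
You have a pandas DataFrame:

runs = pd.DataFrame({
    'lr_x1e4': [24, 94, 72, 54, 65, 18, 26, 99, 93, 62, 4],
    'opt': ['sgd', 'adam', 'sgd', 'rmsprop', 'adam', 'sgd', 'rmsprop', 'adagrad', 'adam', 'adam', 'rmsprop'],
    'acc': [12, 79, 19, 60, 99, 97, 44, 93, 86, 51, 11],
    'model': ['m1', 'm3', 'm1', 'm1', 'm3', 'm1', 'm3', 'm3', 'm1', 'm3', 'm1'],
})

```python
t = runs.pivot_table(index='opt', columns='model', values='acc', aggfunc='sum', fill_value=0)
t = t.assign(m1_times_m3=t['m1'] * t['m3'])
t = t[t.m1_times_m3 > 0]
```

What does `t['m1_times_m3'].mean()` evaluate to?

pivot: rows=opt, cols=model, sum(acc):
model     m1   m3
opt              
adagrad    0   93
adam      86  229
rmsprop   71   44
sgd      128    0
add column m1_times_m3 = t['m1'] * t['m3']:
model     m1   m3  m1_times_m3
opt                           
adagrad    0   93            0
adam      86  229        19694
rmsprop   71   44         3124
sgd      128    0            0
filter rows where m1_times_m3 > 0:
model    m1   m3  m1_times_m3
opt                          
adam     86  229        19694
rmsprop  71   44         3124
Finally, mean of column 'm1_times_m3' = 11409.0.

11409.0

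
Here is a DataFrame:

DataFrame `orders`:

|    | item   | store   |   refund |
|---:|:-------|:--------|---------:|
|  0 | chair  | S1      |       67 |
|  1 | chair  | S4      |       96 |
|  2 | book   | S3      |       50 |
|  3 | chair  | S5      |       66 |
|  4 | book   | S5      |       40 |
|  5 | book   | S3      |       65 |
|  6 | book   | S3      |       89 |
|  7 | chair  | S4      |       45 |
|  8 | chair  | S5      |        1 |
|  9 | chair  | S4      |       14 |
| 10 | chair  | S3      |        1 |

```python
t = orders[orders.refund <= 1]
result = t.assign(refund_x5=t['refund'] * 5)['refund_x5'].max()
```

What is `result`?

5

filter rows where refund <= 1:
     item store  refund
8   chair    S5       1
10  chair    S3       1
add column refund_x5 = t['refund'] * 5:
     item store  refund  refund_x5
8   chair    S5       1          5
10  chair    S3       1          5
Then the max of column 'refund_x5': 5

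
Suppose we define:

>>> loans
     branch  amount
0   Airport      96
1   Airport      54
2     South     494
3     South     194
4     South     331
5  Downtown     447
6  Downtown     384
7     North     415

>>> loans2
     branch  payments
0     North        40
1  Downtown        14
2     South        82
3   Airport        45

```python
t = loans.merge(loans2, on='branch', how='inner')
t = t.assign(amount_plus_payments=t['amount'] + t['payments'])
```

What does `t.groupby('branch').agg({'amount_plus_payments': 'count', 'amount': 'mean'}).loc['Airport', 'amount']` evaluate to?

75.0

merge on 'branch' (how='inner') → 8 rows:
     branch  amount  payments
0   Airport      96        45
1   Airport      54        45
2     South     494        82
3     South     194        82
4     South     331        82
5  Downtown     447        14
6  Downtown     384        14
7     North     415        40
add column amount_plus_payments = t['amount'] + t['payments']:
     branch  amount  payments  amount_plus_payments
0   Airport      96        45                   141
1   Airport      54        45                    99
2     South     494        82                   576
3     South     194        82                   276
4     South     331        82                   413
5  Downtown     447        14                   461
6  Downtown     384        14                   398
7     North     415        40                   455
group by branch: count(amount_plus_payments), mean(amount):
          amount_plus_payments      amount
branch                                    
Airport                      2   75.000000
Downtown                     2  415.500000
North                        1  415.000000
South                        3  339.666667
So loc['Airport', 'amount'] = 75.0.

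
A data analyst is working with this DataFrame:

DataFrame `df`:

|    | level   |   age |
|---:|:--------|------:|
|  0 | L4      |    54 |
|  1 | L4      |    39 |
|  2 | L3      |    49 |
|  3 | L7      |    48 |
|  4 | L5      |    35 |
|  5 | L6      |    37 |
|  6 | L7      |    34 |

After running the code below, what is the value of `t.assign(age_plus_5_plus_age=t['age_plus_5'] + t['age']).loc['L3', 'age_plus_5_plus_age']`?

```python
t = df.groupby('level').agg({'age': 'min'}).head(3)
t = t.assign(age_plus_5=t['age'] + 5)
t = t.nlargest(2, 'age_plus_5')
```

group by level, min of age:
       age
level     
L3      49
L4      39
L5      35
L6      37
L7      34
take first 3 rows:
       age
level     
L3      49
L4      39
L5      35
add column age_plus_5 = t['age'] + 5:
       age  age_plus_5
level                 
L3      49          54
L4      39          44
L5      35          40
take 2 rows with largest age_plus_5:
       age  age_plus_5
level                 
L3      49          54
L4      39          44
add column age_plus_5_plus_age = t['age_plus_5'] + t['age']:
       age  age_plus_5  age_plus_5_plus_age
level                                      
L3      49          54                  103
L4      39          44                   83

103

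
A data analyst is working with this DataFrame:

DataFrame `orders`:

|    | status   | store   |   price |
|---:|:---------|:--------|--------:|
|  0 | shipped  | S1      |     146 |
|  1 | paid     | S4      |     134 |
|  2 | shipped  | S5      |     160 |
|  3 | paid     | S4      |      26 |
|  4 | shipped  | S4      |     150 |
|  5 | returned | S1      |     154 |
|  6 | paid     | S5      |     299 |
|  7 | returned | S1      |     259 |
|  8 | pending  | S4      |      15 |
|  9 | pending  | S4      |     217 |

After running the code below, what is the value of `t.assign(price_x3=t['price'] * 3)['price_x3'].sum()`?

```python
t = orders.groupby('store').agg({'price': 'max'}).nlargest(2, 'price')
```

1674

group by store, max of price:
       price
store       
S1       259
S4       217
S5       299
take 2 rows with largest price:
       price
store       
S5       299
S1       259
add column price_x3 = t['price'] * 3:
       price  price_x3
store                 
S5       299       897
S1       259       777
Taking the sum of column 'price_x3' gives 1674.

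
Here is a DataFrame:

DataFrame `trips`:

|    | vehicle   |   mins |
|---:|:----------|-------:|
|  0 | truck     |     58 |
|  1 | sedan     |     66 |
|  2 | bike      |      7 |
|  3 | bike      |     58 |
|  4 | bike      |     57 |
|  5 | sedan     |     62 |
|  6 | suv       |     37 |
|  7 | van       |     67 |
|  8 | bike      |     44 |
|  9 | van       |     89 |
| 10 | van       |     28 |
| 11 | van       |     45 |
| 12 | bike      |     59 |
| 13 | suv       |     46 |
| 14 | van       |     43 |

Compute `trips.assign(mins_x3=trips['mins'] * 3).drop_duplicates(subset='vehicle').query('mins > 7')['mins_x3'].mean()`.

add column mins_x3 = trips['mins'] * 3:
   vehicle  mins  mins_x3
0    truck    58      174
1    sedan    66      198
2     bike     7       21
3     bike    58      174
4     bike    57      171
5    sedan    62      186
6      suv    37      111
7      van    67      201
8     bike    44      132
9      van    89      267
10     van    28       84
11     van    45      135
12    bike    59      177
13     suv    46      138
14     van    43      129
drop duplicate vehicle (keep=first):
  vehicle  mins  mins_x3
0   truck    58      174
1   sedan    66      198
2    bike     7       21
6     suv    37      111
7     van    67      201
filter rows where mins > 7:
  vehicle  mins  mins_x3
0   truck    58      174
1   sedan    66      198
6     suv    37      111
7     van    67      201
mean of column 'mins_x3' → 171.0

171.0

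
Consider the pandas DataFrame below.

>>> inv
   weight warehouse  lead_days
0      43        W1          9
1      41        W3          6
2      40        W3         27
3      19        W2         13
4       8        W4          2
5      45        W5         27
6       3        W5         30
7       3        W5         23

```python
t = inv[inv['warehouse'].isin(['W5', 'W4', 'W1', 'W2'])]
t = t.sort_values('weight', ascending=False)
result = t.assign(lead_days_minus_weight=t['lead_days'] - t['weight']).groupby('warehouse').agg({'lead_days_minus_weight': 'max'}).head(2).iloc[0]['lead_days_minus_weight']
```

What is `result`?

-34

filter rows where warehouse in ['W5', 'W4', 'W1', 'W2']:
   weight warehouse  lead_days
0      43        W1          9
3      19        W2         13
4       8        W4          2
5      45        W5         27
6       3        W5         30
7       3        W5         23
sort by weight descending:
   weight warehouse  lead_days
5      45        W5         27
0      43        W1          9
3      19        W2         13
4       8        W4          2
6       3        W5         30
7       3        W5         23
add column lead_days_minus_weight = t['lead_days'] - t['weight']:
   weight warehouse  lead_days  lead_days_minus_weight
5      45        W5         27                     -18
0      43        W1          9                     -34
3      19        W2         13                      -6
4       8        W4          2                      -6
6       3        W5         30                      27
7       3        W5         23                      20
group by warehouse, max of lead_days_minus_weight:
           lead_days_minus_weight
warehouse                        
W1                            -34
W2                             -6
W4                             -6
W5                             27
take first 2 rows:
           lead_days_minus_weight
warehouse                        
W1                            -34
W2                             -6
Finally, value at position 0, column 'lead_days_minus_weight' = -34.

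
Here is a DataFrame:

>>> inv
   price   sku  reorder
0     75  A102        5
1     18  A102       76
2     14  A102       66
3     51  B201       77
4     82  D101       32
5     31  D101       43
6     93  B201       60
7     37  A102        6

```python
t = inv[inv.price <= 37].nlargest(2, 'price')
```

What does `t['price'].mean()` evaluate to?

filter rows where price <= 37:
   price   sku  reorder
1     18  A102       76
2     14  A102       66
5     31  D101       43
7     37  A102        6
take 2 rows with largest price:
   price   sku  reorder
7     37  A102        6
5     31  D101       43

34.0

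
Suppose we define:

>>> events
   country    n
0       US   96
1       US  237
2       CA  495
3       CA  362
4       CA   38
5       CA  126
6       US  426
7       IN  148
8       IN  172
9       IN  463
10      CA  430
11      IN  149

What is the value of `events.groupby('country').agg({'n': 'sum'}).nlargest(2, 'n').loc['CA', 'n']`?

1451

group by country, sum of n:
            n
country      
CA       1451
IN        932
US        759
take 2 rows with largest n:
            n
country      
CA       1451
IN        932
So loc['CA', 'n'] = 1451.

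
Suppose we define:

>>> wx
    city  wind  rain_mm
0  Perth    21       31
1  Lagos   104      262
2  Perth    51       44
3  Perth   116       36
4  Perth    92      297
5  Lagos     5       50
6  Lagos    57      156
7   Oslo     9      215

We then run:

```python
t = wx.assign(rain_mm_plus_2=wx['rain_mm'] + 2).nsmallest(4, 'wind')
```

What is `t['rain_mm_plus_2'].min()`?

33

add column rain_mm_plus_2 = wx['rain_mm'] + 2:
    city  wind  rain_mm  rain_mm_plus_2
0  Perth    21       31              33
1  Lagos   104      262             264
2  Perth    51       44              46
3  Perth   116       36              38
4  Perth    92      297             299
5  Lagos     5       50              52
6  Lagos    57      156             158
7   Oslo     9      215             217
take 4 rows with smallest wind:
    city  wind  rain_mm  rain_mm_plus_2
5  Lagos     5       50              52
7   Oslo     9      215             217
0  Perth    21       31              33
2  Perth    51       44              46
Hence 33.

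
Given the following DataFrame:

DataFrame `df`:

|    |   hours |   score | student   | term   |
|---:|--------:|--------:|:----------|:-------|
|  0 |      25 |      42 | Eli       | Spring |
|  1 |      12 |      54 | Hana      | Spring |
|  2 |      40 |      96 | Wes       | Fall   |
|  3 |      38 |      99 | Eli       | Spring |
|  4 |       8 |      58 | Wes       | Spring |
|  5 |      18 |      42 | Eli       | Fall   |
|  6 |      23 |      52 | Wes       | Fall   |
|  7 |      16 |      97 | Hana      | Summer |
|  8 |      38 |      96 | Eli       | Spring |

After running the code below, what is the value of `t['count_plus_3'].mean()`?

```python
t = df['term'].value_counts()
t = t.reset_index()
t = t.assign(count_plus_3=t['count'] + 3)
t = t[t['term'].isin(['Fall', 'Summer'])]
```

value_counts of term:
term
Spring    5
Fall      3
Summer    1
Name: count, dtype: int64
reset_index():
     term  count
0  Spring      5
1    Fall      3
2  Summer      1
add column count_plus_3 = t['count'] + 3:
     term  count  count_plus_3
0  Spring      5             8
1    Fall      3             6
2  Summer      1             4
filter rows where term in ['Fall', 'Summer']:
     term  count  count_plus_3
1    Fall      3             6
2  Summer      1             4
Finally, mean of column 'count_plus_3' = 5.0.

5.0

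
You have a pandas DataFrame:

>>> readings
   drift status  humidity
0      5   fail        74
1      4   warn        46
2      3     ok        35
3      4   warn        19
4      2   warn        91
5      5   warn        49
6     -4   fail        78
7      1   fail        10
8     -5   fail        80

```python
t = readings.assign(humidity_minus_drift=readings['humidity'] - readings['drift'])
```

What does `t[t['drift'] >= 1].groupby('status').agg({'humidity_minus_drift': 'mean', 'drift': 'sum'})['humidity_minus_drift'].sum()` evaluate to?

118.5

add column humidity_minus_drift = readings['humidity'] - readings['drift']:
   drift status  humidity  humidity_minus_drift
0      5   fail        74                    69
1      4   warn        46                    42
2      3     ok        35                    32
3      4   warn        19                    15
4      2   warn        91                    89
5      5   warn        49                    44
6     -4   fail        78                    82
7      1   fail        10                     9
8     -5   fail        80                    85
filter rows where drift >= 1:
   drift status  humidity  humidity_minus_drift
0      5   fail        74                    69
1      4   warn        46                    42
2      3     ok        35                    32
3      4   warn        19                    15
4      2   warn        91                    89
5      5   warn        49                    44
7      1   fail        10                     9
group by status: mean(humidity_minus_drift), sum(drift):
        humidity_minus_drift  drift
status                             
fail                    39.0      6
ok                      32.0      3
warn                    47.5     15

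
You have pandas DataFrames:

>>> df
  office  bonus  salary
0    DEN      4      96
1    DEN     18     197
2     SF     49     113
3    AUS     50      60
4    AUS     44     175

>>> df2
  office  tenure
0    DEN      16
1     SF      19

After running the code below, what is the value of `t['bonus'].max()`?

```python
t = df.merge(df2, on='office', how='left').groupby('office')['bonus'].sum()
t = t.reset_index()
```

94

merge on 'office' (how='left') → 5 rows:
  office  bonus  salary  tenure
0    DEN      4      96    16.0
1    DEN     18     197    16.0
2     SF     49     113    19.0
3    AUS     50      60     NaN
4    AUS     44     175     NaN
group by office, sum of bonus:
office
AUS    94
DEN    22
SF     49
Name: bonus, dtype: int64
reset_index():
  office  bonus
0    AUS     94
1    DEN     22
2     SF     49
Finally, max of column 'bonus' = 94.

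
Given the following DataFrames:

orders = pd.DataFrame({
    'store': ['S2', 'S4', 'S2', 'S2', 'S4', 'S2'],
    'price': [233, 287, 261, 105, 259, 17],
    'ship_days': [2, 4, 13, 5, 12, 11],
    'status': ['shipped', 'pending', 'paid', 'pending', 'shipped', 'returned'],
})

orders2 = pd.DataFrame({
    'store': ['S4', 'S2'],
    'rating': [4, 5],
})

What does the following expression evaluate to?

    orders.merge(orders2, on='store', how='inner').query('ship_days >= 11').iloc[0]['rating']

5

merge on 'store' (how='inner') → 6 rows:
  store  price  ship_days    status  rating
0    S2    233          2   shipped       5
1    S4    287          4   pending       4
2    S2    261         13      paid       5
3    S2    105          5   pending       5
4    S4    259         12   shipped       4
5    S2     17         11  returned       5
filter rows where ship_days >= 11:
  store  price  ship_days    status  rating
2    S2    261         13      paid       5
4    S4    259         12   shipped       4
5    S2     17         11  returned       5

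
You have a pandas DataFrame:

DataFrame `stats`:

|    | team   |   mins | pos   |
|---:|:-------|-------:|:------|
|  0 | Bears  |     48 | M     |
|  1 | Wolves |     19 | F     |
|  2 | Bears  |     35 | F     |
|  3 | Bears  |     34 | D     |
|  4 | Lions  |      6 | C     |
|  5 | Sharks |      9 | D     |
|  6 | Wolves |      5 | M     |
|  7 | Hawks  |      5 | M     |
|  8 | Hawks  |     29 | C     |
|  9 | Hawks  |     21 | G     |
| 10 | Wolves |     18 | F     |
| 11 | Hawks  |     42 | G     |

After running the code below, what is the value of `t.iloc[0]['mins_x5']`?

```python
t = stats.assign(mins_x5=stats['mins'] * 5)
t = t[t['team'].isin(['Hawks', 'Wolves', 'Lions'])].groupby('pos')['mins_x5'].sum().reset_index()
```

add column mins_x5 = stats['mins'] * 5:
      team  mins pos  mins_x5
0    Bears    48   M      240
1   Wolves    19   F       95
2    Bears    35   F      175
3    Bears    34   D      170
4    Lions     6   C       30
5   Sharks     9   D       45
6   Wolves     5   M       25
7    Hawks     5   M       25
8    Hawks    29   C      145
9    Hawks    21   G      105
10  Wolves    18   F       90
11   Hawks    42   G      210
filter rows where team in ['Hawks', 'Wolves', 'Lions']:
      team  mins pos  mins_x5
1   Wolves    19   F       95
4    Lions     6   C       30
6   Wolves     5   M       25
7    Hawks     5   M       25
8    Hawks    29   C      145
9    Hawks    21   G      105
10  Wolves    18   F       90
11   Hawks    42   G      210
group by pos, sum of mins_x5:
pos
C    175
F    185
G    315
M     50
Name: mins_x5, dtype: int64
reset_index():
  pos  mins_x5
0   C      175
1   F      185
2   G      315
3   M       50

175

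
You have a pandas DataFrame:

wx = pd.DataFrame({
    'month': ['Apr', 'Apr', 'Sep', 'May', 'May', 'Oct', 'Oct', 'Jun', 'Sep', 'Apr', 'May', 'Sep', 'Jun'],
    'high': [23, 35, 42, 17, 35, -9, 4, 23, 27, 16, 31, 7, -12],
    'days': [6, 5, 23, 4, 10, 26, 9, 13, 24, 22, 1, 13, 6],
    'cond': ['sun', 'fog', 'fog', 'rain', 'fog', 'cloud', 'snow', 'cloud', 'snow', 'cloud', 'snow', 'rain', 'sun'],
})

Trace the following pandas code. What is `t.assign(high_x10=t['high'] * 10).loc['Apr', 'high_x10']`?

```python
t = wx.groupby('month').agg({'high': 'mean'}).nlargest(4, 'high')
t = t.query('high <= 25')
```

group by month, mean of high:
            high
month           
Apr    24.666667
Jun     5.500000
May    27.666667
Oct    -2.500000
Sep    25.333333
take 4 rows with largest high:
            high
month           
May    27.666667
Sep    25.333333
Apr    24.666667
Jun     5.500000
filter rows where high <= 25:
            high
month           
Apr    24.666667
Jun     5.500000
add column high_x10 = t['high'] * 10:
            high    high_x10
month                       
Apr    24.666667  246.666667
Jun     5.500000   55.000000

246.666666667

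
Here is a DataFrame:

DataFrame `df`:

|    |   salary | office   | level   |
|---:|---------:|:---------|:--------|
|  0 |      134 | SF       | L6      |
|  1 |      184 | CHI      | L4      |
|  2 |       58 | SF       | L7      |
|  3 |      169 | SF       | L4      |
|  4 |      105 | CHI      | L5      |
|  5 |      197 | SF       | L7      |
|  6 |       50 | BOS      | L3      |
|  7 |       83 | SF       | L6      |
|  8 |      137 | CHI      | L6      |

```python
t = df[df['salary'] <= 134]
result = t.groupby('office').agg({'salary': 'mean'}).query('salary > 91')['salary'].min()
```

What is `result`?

filter rows where salary <= 134:
   salary office level
0     134     SF    L6
2      58     SF    L7
4     105    CHI    L5
6      50    BOS    L3
7      83     SF    L6
group by office, mean of salary:
            salary
office            
BOS      50.000000
CHI     105.000000
SF       91.666667
filter rows where salary > 91:
            salary
office            
CHI     105.000000
SF       91.666667
Then the min of column 'salary': 91.6666666667

91.6666666667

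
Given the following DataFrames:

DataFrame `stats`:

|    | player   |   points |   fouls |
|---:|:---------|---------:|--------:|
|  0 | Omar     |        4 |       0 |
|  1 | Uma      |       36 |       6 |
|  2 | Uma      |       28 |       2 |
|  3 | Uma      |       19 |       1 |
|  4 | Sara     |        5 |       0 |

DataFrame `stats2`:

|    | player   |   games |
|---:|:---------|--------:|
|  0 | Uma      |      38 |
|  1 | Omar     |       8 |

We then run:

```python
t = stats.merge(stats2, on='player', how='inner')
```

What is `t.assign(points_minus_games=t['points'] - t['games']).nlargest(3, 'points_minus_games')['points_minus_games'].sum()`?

merge on 'player' (how='inner') → 4 rows:
  player  points  fouls  games
0   Omar       4      0      8
1    Uma      36      6     38
2    Uma      28      2     38
3    Uma      19      1     38
add column points_minus_games = t['points'] - t['games']:
  player  points  fouls  games  points_minus_games
0   Omar       4      0      8                  -4
1    Uma      36      6     38                  -2
2    Uma      28      2     38                 -10
3    Uma      19      1     38                 -19
take 3 rows with largest points_minus_games:
  player  points  fouls  games  points_minus_games
1    Uma      36      6     38                  -2
0   Omar       4      0      8                  -4
2    Uma      28      2     38                 -10
The sum of column 'points_minus_games' is -16.

-16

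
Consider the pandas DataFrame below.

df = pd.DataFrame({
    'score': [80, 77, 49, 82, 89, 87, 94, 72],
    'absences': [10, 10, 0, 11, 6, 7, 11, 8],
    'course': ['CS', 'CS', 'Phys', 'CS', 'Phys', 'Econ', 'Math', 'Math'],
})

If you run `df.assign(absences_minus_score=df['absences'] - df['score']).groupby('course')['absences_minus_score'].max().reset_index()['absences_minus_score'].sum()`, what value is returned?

-260

add column absences_minus_score = df['absences'] - df['score']:
   score  absences course  absences_minus_score
0     80        10     CS                   -70
1     77        10     CS                   -67
2     49         0   Phys                   -49
3     82        11     CS                   -71
4     89         6   Phys                   -83
5     87         7   Econ                   -80
6     94        11   Math                   -83
7     72         8   Math                   -64
group by course, max of absences_minus_score:
course
CS     -67
Econ   -80
Math   -64
Phys   -49
Name: absences_minus_score, dtype: int64
reset_index():
  course  absences_minus_score
0     CS                   -67
1   Econ                   -80
2   Math                   -64
3   Phys                   -49
So sum() = -260.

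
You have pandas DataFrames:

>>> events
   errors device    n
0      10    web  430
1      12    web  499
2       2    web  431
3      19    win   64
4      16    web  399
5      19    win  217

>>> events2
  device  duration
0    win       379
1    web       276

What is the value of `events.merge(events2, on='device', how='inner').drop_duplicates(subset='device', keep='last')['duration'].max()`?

merge on 'device' (how='inner') → 6 rows:
   errors device    n  duration
0      10    web  430       276
1      12    web  499       276
2       2    web  431       276
3      19    win   64       379
4      16    web  399       276
5      19    win  217       379
drop duplicate device (keep=last):
   errors device    n  duration
4      16    web  399       276
5      19    win  217       379
Hence 379.

379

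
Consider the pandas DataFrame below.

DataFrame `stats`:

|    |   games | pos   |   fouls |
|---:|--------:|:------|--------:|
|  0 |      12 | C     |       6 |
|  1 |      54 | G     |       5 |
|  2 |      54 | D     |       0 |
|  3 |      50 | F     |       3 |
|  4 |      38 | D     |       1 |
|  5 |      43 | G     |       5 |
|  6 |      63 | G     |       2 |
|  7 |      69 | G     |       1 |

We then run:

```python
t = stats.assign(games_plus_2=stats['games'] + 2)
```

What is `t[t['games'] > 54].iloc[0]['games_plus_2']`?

add column games_plus_2 = stats['games'] + 2:
   games pos  fouls  games_plus_2
0     12   C      6            14
1     54   G      5            56
2     54   D      0            56
3     50   F      3            52
4     38   D      1            40
5     43   G      5            45
6     63   G      2            65
7     69   G      1            71
filter rows where games > 54:
   games pos  fouls  games_plus_2
6     63   G      2            65
7     69   G      1            71

65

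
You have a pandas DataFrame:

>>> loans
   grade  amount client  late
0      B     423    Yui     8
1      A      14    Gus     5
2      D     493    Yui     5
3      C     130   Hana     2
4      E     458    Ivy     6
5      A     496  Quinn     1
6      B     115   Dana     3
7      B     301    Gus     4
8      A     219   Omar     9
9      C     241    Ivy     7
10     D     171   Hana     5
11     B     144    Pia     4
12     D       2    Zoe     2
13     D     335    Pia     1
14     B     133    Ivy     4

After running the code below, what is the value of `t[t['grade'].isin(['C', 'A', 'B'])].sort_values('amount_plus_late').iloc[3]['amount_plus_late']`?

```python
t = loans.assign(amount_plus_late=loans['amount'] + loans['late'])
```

add column amount_plus_late = loans['amount'] + loans['late']:
   grade  amount client  late  amount_plus_late
0      B     423    Yui     8               431
1      A      14    Gus     5                19
2      D     493    Yui     5               498
3      C     130   Hana     2               132
4      E     458    Ivy     6               464
5      A     496  Quinn     1               497
6      B     115   Dana     3               118
7      B     301    Gus     4               305
8      A     219   Omar     9               228
9      C     241    Ivy     7               248
10     D     171   Hana     5               176
11     B     144    Pia     4               148
12     D       2    Zoe     2                 4
13     D     335    Pia     1               336
14     B     133    Ivy     4               137
filter rows where grade in ['C', 'A', 'B']:
   grade  amount client  late  amount_plus_late
0      B     423    Yui     8               431
1      A      14    Gus     5                19
3      C     130   Hana     2               132
5      A     496  Quinn     1               497
6      B     115   Dana     3               118
7      B     301    Gus     4               305
8      A     219   Omar     9               228
9      C     241    Ivy     7               248
11     B     144    Pia     4               148
14     B     133    Ivy     4               137
sort by amount_plus_late:
   grade  amount client  late  amount_plus_late
1      A      14    Gus     5                19
6      B     115   Dana     3               118
3      C     130   Hana     2               132
14     B     133    Ivy     4               137
11     B     144    Pia     4               148
8      A     219   Omar     9               228
9      C     241    Ivy     7               248
7      B     301    Gus     4               305
0      B     423    Yui     8               431
5      A     496  Quinn     1               497
Then the value at position 3, column 'amount_plus_late': 137

137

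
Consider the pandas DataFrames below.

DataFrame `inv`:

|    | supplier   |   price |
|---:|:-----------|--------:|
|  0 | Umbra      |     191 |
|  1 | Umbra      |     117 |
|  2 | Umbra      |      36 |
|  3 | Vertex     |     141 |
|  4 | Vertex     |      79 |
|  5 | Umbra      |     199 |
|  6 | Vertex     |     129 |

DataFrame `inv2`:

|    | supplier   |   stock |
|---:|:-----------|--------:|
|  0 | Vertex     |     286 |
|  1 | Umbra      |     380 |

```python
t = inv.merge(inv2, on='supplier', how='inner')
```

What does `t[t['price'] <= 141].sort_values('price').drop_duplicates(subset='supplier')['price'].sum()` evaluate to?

115

merge on 'supplier' (how='inner') → 7 rows:
  supplier  price  stock
0    Umbra    191    380
1    Umbra    117    380
2    Umbra     36    380
3   Vertex    141    286
4   Vertex     79    286
5    Umbra    199    380
6   Vertex    129    286
filter rows where price <= 141:
  supplier  price  stock
1    Umbra    117    380
2    Umbra     36    380
3   Vertex    141    286
4   Vertex     79    286
6   Vertex    129    286
sort by price:
  supplier  price  stock
2    Umbra     36    380
4   Vertex     79    286
1    Umbra    117    380
6   Vertex    129    286
3   Vertex    141    286
drop duplicate supplier (keep=first):
  supplier  price  stock
2    Umbra     36    380
4   Vertex     79    286
The sum of column 'price' is 115.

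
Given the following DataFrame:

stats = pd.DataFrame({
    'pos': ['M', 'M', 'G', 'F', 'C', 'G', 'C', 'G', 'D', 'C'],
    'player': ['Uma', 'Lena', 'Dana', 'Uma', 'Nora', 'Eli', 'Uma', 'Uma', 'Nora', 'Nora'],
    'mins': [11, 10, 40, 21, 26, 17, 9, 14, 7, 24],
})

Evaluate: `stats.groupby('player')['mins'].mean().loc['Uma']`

13.75

group by player, mean of mins:
player
Dana    40.00
Eli     17.00
Lena    10.00
Nora    19.00
Uma     13.75
Name: mins, dtype: float64
Taking the value at index 'Uma' gives 13.75.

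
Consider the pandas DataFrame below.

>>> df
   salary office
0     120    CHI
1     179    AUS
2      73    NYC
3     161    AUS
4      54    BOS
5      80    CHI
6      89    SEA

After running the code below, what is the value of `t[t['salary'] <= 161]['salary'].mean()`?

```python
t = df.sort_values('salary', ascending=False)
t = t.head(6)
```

104.6

sort by salary descending:
   salary office
1     179    AUS
3     161    AUS
0     120    CHI
6      89    SEA
5      80    CHI
2      73    NYC
4      54    BOS
take first 6 rows:
   salary office
1     179    AUS
3     161    AUS
0     120    CHI
6      89    SEA
5      80    CHI
2      73    NYC
filter rows where salary <= 161:
   salary office
3     161    AUS
0     120    CHI
6      89    SEA
5      80    CHI
2      73    NYC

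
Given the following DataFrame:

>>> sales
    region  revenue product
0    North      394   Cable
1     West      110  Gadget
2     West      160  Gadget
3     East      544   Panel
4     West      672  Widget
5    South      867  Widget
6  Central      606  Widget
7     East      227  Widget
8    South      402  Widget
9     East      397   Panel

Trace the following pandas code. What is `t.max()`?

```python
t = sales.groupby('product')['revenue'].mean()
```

group by product, mean of revenue:
product
Cable     394.0
Gadget    135.0
Panel     470.5
Widget    554.8
Name: revenue, dtype: float64
Then the max of the resulting series: 554.8

554.8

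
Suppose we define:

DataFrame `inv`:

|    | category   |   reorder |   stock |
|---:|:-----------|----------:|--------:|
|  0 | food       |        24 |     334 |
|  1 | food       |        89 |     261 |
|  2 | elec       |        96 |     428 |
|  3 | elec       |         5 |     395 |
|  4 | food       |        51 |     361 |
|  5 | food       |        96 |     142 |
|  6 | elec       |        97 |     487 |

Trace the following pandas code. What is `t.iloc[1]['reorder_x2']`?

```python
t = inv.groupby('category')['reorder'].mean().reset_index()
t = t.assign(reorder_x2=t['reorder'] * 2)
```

130.0

group by category, mean of reorder:
category
elec    66.0
food    65.0
Name: reorder, dtype: float64
reset_index():
  category  reorder
0     elec     66.0
1     food     65.0
add column reorder_x2 = t['reorder'] * 2:
  category  reorder  reorder_x2
0     elec     66.0       132.0
1     food     65.0       130.0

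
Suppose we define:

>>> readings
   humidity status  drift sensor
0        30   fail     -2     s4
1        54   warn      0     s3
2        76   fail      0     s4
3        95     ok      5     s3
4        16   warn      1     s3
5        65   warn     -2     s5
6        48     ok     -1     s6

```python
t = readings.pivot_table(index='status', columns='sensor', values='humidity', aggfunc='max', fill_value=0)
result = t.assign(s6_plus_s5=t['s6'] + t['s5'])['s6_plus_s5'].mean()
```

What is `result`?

37.6666666667

pivot: rows=status, cols=sensor, max(humidity):
sensor  s3  s4  s5  s6
status                
fail     0  76   0   0
ok      95   0   0  48
warn    54   0  65   0
add column s6_plus_s5 = t['s6'] + t['s5']:
sensor  s3  s4  s5  s6  s6_plus_s5
status                            
fail     0  76   0   0           0
ok      95   0   0  48          48
warn    54   0  65   0          65
mean of column 's6_plus_s5' → 37.6666666667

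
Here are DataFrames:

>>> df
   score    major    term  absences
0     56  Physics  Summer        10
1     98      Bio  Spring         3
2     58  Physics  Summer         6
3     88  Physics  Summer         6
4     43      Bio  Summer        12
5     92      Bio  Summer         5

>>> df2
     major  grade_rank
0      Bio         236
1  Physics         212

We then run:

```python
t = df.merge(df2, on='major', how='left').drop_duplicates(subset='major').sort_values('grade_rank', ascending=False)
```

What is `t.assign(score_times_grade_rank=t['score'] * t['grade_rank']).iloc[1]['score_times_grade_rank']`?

merge on 'major' (how='left') → 6 rows:
   score    major    term  absences  grade_rank
0     56  Physics  Summer        10         212
1     98      Bio  Spring         3         236
2     58  Physics  Summer         6         212
3     88  Physics  Summer         6         212
4     43      Bio  Summer        12         236
5     92      Bio  Summer         5         236
drop duplicate major (keep=first):
   score    major    term  absences  grade_rank
0     56  Physics  Summer        10         212
1     98      Bio  Spring         3         236
sort by grade_rank descending:
   score    major    term  absences  grade_rank
1     98      Bio  Spring         3         236
0     56  Physics  Summer        10         212
add column score_times_grade_rank = t['score'] * t['grade_rank']:
   score    major    term  absences  grade_rank  score_times_grade_rank
1     98      Bio  Spring         3         236                   23128
0     56  Physics  Summer        10         212                   11872

11872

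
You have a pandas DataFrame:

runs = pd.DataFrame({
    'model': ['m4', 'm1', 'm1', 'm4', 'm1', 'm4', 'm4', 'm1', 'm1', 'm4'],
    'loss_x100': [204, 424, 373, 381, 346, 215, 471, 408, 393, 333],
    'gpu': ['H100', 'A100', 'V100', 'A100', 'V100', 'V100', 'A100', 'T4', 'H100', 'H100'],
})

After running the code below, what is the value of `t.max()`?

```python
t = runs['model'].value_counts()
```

value_counts of model:
model
m4    5
m1    5
Name: count, dtype: int64
Then the max of the resulting series: 5

5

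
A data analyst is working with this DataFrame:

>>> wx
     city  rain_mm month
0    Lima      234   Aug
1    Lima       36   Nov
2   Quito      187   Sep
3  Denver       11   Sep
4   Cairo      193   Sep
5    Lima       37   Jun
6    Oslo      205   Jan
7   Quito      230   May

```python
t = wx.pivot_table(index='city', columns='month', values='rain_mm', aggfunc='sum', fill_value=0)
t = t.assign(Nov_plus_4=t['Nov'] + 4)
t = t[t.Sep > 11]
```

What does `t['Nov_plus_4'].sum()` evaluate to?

8

pivot: rows=city, cols=month, sum(rain_mm):
month   Aug  Jan  Jun  May  Nov  Sep
city                                
Cairo     0    0    0    0    0  193
Denver    0    0    0    0    0   11
Lima    234    0   37    0   36    0
Oslo      0  205    0    0    0    0
Quito     0    0    0  230    0  187
add column Nov_plus_4 = t['Nov'] + 4:
month   Aug  Jan  Jun  May  Nov  Sep  Nov_plus_4
city                                            
Cairo     0    0    0    0    0  193           4
Denver    0    0    0    0    0   11           4
Lima    234    0   37    0   36    0          40
Oslo      0  205    0    0    0    0           4
Quito     0    0    0  230    0  187           4
filter rows where Sep > 11:
month  Aug  Jan  Jun  May  Nov  Sep  Nov_plus_4
city                                           
Cairo    0    0    0    0    0  193           4
Quito    0    0    0  230    0  187           4
Then the sum of column 'Nov_plus_4': 8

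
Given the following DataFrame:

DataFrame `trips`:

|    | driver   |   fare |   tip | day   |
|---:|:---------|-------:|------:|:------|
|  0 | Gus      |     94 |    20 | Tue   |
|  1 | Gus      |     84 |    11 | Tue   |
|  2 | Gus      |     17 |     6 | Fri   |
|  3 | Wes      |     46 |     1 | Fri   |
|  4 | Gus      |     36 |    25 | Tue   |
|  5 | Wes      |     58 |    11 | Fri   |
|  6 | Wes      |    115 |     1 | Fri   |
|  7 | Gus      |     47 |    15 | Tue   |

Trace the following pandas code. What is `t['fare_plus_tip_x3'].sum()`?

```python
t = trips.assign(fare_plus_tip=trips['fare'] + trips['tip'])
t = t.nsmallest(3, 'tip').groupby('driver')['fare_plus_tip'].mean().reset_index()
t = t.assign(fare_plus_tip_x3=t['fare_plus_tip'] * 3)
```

313.5

add column fare_plus_tip = trips['fare'] + trips['tip']:
  driver  fare  tip  day  fare_plus_tip
0    Gus    94   20  Tue            114
1    Gus    84   11  Tue             95
2    Gus    17    6  Fri             23
3    Wes    46    1  Fri             47
4    Gus    36   25  Tue             61
5    Wes    58   11  Fri             69
6    Wes   115    1  Fri            116
7    Gus    47   15  Tue             62
take 3 rows with smallest tip:
  driver  fare  tip  day  fare_plus_tip
3    Wes    46    1  Fri             47
6    Wes   115    1  Fri            116
2    Gus    17    6  Fri             23
group by driver, mean of fare_plus_tip:
driver
Gus    23.0
Wes    81.5
Name: fare_plus_tip, dtype: float64
reset_index():
  driver  fare_plus_tip
0    Gus           23.0
1    Wes           81.5
add column fare_plus_tip_x3 = t['fare_plus_tip'] * 3:
  driver  fare_plus_tip  fare_plus_tip_x3
0    Gus           23.0              69.0
1    Wes           81.5             244.5
The sum of column 'fare_plus_tip_x3' is 313.5.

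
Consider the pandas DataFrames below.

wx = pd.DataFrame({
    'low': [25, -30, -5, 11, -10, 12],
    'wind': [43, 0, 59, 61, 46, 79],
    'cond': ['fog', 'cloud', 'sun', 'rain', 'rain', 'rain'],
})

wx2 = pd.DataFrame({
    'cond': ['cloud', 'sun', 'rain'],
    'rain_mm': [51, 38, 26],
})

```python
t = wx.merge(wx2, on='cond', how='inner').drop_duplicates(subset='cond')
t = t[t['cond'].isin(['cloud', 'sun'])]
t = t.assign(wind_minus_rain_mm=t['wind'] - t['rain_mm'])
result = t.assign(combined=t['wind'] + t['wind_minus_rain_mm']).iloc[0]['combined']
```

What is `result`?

merge on 'cond' (how='inner') → 5 rows:
   low  wind   cond  rain_mm
0  -30     0  cloud       51
1   -5    59    sun       38
2   11    61   rain       26
3  -10    46   rain       26
4   12    79   rain       26
drop duplicate cond (keep=first):
   low  wind   cond  rain_mm
0  -30     0  cloud       51
1   -5    59    sun       38
2   11    61   rain       26
filter rows where cond in ['cloud', 'sun']:
   low  wind   cond  rain_mm
0  -30     0  cloud       51
1   -5    59    sun       38
add column wind_minus_rain_mm = t['wind'] - t['rain_mm']:
   low  wind   cond  rain_mm  wind_minus_rain_mm
0  -30     0  cloud       51                 -51
1   -5    59    sun       38                  21
add column combined = t['wind'] + t['wind_minus_rain_mm']:
   low  wind   cond  rain_mm  wind_minus_rain_mm  combined
0  -30     0  cloud       51                 -51       -51
1   -5    59    sun       38                  21        80

-51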